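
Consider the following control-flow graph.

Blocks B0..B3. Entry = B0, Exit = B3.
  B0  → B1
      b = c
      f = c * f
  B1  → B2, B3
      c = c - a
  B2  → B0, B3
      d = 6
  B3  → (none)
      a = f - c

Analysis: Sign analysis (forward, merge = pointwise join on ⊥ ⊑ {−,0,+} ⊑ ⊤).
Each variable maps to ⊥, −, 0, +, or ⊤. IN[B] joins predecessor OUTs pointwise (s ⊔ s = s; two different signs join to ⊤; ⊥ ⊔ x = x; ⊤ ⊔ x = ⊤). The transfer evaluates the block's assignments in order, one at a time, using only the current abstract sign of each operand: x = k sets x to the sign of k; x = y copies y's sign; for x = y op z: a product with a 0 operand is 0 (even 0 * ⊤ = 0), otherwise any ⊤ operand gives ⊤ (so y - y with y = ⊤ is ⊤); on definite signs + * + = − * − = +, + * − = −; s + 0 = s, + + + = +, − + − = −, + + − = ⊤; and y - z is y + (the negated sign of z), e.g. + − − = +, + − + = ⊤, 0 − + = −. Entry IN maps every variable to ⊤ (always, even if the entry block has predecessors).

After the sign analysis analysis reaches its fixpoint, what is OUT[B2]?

Answer: {a: ⊤, b: ⊤, c: ⊤, d: +, e: ⊤, f: ⊤}

Working:
Converged values:
  B0: | IN=(all ⊤) | OUT=(all ⊤)
  B1: | IN=(all ⊤) | OUT=(all ⊤)
  B2: | IN=(all ⊤) | OUT={d:+; rest ⊤}
  B3: | IN=(all ⊤) | OUT=(all ⊤)

Merge at B2: IN[B2] = OUT[B1] = {a: ⊤, b: ⊤, c: ⊤, d: ⊤, e: ⊤, f: ⊤}
Applying B2's transfer function to that IN value gives OUT[B2] (row B2 above).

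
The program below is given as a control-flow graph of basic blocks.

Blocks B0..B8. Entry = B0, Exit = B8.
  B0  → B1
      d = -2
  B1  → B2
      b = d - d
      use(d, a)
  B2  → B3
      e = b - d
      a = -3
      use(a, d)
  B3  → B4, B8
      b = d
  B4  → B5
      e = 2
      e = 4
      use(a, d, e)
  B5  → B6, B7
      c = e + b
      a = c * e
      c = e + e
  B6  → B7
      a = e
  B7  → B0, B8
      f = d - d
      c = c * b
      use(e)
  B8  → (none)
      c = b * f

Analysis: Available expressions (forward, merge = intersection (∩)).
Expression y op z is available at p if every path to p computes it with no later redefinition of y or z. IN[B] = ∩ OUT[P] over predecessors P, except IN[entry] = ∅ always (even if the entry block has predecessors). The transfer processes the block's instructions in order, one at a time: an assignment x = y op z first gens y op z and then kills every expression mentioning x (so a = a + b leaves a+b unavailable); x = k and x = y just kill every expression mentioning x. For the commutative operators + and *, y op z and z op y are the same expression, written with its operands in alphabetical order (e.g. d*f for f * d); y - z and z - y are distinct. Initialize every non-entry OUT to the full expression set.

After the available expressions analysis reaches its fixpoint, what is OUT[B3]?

Fixpoint table:
  B0:  IN={}  OUT={}
  B1:  IN={}  OUT={d-d}
  B2:  IN={d-d}  OUT={b-d, d-d}
  B3:  IN={b-d, d-d}  OUT={d-d}
  B4:  IN={d-d}  OUT={d-d}
  B5:  IN={d-d}  OUT={b+e, d-d, e+e}
  B6:  IN={b+e, d-d, e+e}  OUT={b+e, d-d, e+e}
  B7:  IN={b+e, d-d, e+e}  OUT={b+e, d-d, e+e}
  B8:  IN={d-d}  OUT={b*f, d-d}

Merge at B3: IN[B3] = OUT[B2] = {b-d, d-d}
Applying B3's transfer function to that IN value gives OUT[B3] (row B3 above).

Answer: {d-d}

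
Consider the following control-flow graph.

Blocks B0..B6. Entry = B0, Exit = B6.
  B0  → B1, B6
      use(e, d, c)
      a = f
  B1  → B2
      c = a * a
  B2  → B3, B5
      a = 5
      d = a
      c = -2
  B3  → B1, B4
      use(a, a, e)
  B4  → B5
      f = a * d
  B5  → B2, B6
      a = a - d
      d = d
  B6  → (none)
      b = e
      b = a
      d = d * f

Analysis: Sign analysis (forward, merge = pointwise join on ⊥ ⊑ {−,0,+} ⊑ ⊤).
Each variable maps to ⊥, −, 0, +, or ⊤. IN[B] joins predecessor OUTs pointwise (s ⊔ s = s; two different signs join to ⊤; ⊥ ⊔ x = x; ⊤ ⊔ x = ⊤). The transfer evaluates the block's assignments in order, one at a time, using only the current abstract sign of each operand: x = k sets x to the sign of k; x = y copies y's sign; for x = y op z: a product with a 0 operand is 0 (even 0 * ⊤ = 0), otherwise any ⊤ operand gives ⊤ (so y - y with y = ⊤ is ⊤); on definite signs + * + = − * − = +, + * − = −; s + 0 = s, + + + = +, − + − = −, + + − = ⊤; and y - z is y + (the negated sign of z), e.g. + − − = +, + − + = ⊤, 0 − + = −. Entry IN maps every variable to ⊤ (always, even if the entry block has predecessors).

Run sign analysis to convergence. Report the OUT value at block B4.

Per-block solution:
  B0:  IN=(all ⊤)  OUT=(all ⊤)
  B1:  IN=(all ⊤)  OUT=(all ⊤)
  B2:  IN=(all ⊤)  OUT={a:+, c:-, d:+; rest ⊤}
  B3:  IN={a:+, c:-, d:+; rest ⊤}  OUT={a:+, c:-, d:+; rest ⊤}
  B4:  IN={a:+, c:-, d:+; rest ⊤}  OUT={a:+, c:-, d:+, f:+; rest ⊤}
  B5:  IN={a:+, c:-, d:+; rest ⊤}  OUT={c:-, d:+; rest ⊤}
  B6:  IN=(all ⊤)  OUT=(all ⊤)

Merge at B4: IN[B4] = OUT[B3] = {a: +, b: ⊤, c: -, d: +, e: ⊤, f: ⊤}
Applying B4's transfer function to that IN value gives OUT[B4] (row B4 above).

Answer: {a: +, b: ⊤, c: -, d: +, e: ⊤, f: +}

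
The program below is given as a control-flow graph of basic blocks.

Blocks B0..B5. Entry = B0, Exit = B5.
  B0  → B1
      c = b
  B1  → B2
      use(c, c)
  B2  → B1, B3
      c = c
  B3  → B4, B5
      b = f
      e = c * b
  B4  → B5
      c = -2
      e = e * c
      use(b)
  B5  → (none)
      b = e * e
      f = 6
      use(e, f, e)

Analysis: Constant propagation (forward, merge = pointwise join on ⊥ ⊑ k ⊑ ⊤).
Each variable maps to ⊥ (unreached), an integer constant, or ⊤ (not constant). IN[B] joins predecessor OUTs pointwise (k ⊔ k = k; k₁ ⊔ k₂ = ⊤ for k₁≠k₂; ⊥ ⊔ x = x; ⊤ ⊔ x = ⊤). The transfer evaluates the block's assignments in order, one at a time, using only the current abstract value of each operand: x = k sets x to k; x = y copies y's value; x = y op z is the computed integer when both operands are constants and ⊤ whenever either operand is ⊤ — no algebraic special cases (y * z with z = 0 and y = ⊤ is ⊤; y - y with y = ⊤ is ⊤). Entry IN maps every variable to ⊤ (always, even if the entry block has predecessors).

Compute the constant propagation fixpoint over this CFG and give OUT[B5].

Answer: {a: ⊤, b: ⊤, c: ⊤, d: ⊤, e: ⊤, f: 6}

Working:
Fixpoint table:
  B0:   IN=(all ⊤)   OUT=(all ⊤)
  B1:   IN=(all ⊤)   OUT=(all ⊤)
  B2:   IN=(all ⊤)   OUT=(all ⊤)
  B3:   IN=(all ⊤)   OUT=(all ⊤)
  B4:   IN=(all ⊤)   OUT={c:-2; rest ⊤}
  B5:   IN=(all ⊤)   OUT={f:6; rest ⊤}

Merge at B5: IN[B5] = OUT[B3] ⊔ OUT[B4] = {a: ⊤, b: ⊤, c: ⊤, d: ⊤, e: ⊤, f: ⊤}
Applying B5's transfer function to that IN value gives OUT[B5] (row B5 above).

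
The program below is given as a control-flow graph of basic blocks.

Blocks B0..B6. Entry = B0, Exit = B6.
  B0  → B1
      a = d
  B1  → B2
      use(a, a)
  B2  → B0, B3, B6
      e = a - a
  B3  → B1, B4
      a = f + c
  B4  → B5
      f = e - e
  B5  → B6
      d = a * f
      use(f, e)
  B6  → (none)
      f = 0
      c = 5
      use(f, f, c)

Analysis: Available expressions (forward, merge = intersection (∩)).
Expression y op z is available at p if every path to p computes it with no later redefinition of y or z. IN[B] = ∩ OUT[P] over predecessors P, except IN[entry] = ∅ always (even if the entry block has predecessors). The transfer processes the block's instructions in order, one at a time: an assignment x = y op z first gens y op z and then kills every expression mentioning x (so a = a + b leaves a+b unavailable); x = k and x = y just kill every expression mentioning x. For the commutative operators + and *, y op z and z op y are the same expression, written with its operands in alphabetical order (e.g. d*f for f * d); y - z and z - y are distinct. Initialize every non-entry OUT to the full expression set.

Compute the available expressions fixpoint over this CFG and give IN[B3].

Per-block solution:
  B0:  IN={}  OUT={}
  B1:  IN={}  OUT={}
  B2:  IN={}  OUT={a-a}
  B3:  IN={a-a}  OUT={c+f}
  B4:  IN={c+f}  OUT={e-e}
  B5:  IN={e-e}  OUT={a*f, e-e}
  B6:  IN={}  OUT={}

Merge at B3: IN[B3] = OUT[B2] = {a-a}

Answer: {a-a}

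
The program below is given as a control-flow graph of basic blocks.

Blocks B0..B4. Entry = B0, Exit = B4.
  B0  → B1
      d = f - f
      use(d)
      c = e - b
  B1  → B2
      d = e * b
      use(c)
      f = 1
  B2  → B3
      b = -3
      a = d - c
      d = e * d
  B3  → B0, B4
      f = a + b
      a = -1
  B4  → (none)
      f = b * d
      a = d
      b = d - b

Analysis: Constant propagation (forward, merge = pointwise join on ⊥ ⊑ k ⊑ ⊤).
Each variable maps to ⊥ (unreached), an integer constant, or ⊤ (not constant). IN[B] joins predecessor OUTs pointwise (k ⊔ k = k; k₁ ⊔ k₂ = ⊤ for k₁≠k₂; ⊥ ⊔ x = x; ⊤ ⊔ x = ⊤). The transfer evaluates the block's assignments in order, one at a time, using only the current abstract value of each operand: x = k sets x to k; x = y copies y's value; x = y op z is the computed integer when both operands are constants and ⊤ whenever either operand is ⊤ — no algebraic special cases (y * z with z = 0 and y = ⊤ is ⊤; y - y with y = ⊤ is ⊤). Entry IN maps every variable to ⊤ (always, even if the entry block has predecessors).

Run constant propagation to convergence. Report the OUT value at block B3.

Answer: {a: -1, b: -3, c: ⊤, d: ⊤, e: ⊤, f: ⊤}

Trace:
Fixpoint table:
  B0: | IN=(all ⊤) | OUT=(all ⊤)
  B1: | IN=(all ⊤) | OUT={f:1; rest ⊤}
  B2: | IN={f:1; rest ⊤} | OUT={b:-3, f:1; rest ⊤}
  B3: | IN={b:-3, f:1; rest ⊤} | OUT={a:-1, b:-3; rest ⊤}
  B4: | IN={a:-1, b:-3; rest ⊤} | OUT=(all ⊤)

Merge at B3: IN[B3] = OUT[B2] = {a: ⊤, b: -3, c: ⊤, d: ⊤, e: ⊤, f: 1}
Applying B3's transfer function to that IN value gives OUT[B3] (row B3 above).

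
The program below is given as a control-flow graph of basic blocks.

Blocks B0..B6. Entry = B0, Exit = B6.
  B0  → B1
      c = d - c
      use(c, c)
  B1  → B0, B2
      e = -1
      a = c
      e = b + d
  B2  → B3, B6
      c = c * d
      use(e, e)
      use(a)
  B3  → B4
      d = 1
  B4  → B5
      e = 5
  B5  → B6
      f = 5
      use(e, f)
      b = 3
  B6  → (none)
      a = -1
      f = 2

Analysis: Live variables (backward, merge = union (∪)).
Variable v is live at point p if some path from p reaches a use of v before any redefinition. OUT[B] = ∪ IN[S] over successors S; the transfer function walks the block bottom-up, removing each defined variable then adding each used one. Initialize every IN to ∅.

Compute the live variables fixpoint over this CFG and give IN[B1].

Answer: {b, c, d}

Working:
Fixpoint table:
  B0: | IN={b, c, d} | OUT={b, c, d}
  B1: | IN={b, c, d} | OUT={a, b, c, d, e}
  B2: | IN={a, c, d, e} | OUT={}
  B3: | IN={} | OUT={}
  B4: | IN={} | OUT={e}
  B5: | IN={e} | OUT={}
  B6: | IN={} | OUT={}

Merge at B1: OUT[B1] = IN[B0] ⊔ IN[B2] = {a, b, c, d, e}
Applying B1's transfer function to that OUT value gives IN[B1] (row B1 above).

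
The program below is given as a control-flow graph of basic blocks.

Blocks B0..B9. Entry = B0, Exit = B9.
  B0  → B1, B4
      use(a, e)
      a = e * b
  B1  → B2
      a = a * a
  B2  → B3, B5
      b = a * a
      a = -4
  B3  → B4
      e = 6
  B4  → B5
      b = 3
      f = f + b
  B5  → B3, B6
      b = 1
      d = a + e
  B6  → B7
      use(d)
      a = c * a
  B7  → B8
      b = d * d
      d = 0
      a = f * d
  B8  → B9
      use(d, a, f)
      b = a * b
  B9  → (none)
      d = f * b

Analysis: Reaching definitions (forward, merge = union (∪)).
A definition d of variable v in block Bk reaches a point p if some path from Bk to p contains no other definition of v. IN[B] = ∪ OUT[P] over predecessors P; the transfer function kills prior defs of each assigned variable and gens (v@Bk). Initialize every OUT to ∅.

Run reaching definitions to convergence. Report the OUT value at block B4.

Answer: {a@B0, a@B2, b@B4, d@B5, e@B3, f@B4}

Working:
Per-block solution:
  B0: | IN={} | OUT={a@B0}
  B1: | IN={a@B0} | OUT={a@B1}
  B2: | IN={a@B1} | OUT={a@B2, b@B2}
  B3: | IN={a@B0, a@B2, b@B2, b@B5, d@B5, e@B3, f@B4} | OUT={a@B0, a@B2, b@B2, b@B5, d@B5, e@B3, f@B4}
  B4: | IN={a@B0, a@B2, b@B2, b@B5, d@B5, e@B3, f@B4} | OUT={a@B0, a@B2, b@B4, d@B5, e@B3, f@B4}
  B5: | IN={a@B0, a@B2, b@B2, b@B4, d@B5, e@B3, f@B4} | OUT={a@B0, a@B2, b@B5, d@B5, e@B3, f@B4}
  B6: | IN={a@B0, a@B2, b@B5, d@B5, e@B3, f@B4} | OUT={a@B6, b@B5, d@B5, e@B3, f@B4}
  B7: | IN={a@B6, b@B5, d@B5, e@B3, f@B4} | OUT={a@B7, b@B7, d@B7, e@B3, f@B4}
  B8: | IN={a@B7, b@B7, d@B7, e@B3, f@B4} | OUT={a@B7, b@B8, d@B7, e@B3, f@B4}
  B9: | IN={a@B7, b@B8, d@B7, e@B3, f@B4} | OUT={a@B7, b@B8, d@B9, e@B3, f@B4}

Merge at B4: IN[B4] = OUT[B0] ⊔ OUT[B3] = {a@B0, a@B2, b@B2, b@B5, d@B5, e@B3, f@B4}
Applying B4's transfer function to that IN value gives OUT[B4] (row B4 above).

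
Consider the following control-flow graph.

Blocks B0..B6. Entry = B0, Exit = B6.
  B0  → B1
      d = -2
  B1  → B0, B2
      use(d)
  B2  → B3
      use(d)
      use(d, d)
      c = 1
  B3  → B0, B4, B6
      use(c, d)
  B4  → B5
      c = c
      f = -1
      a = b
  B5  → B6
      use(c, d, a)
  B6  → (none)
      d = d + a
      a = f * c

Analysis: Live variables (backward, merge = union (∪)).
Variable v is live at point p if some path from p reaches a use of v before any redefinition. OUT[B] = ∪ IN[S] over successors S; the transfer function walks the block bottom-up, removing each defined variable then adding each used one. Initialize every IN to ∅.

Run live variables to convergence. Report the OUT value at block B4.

Per-block solution:
  B0:  IN={a, b, f}  OUT={a, b, d, f}
  B1:  IN={a, b, d, f}  OUT={a, b, d, f}
  B2:  IN={a, b, d, f}  OUT={a, b, c, d, f}
  B3:  IN={a, b, c, d, f}  OUT={a, b, c, d, f}
  B4:  IN={b, c, d}  OUT={a, c, d, f}
  B5:  IN={a, c, d, f}  OUT={a, c, d, f}
  B6:  IN={a, c, d, f}  OUT={}

Merge at B4: OUT[B4] = IN[B5] = {a, c, d, f}

Answer: {a, c, d, f}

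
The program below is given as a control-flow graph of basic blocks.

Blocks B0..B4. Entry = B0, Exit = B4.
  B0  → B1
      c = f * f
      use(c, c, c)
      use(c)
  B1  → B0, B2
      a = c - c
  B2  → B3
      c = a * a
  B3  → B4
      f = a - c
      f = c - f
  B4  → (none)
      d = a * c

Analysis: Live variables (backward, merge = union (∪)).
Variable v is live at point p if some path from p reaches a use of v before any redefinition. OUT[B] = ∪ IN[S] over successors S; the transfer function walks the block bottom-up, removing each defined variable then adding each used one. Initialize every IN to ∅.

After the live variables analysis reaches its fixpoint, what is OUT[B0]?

Answer: {c, f}

Trace:
Converged values:
  B0:  IN={f}  OUT={c, f}
  B1:  IN={c, f}  OUT={a, f}
  B2:  IN={a}  OUT={a, c}
  B3:  IN={a, c}  OUT={a, c}
  B4:  IN={a, c}  OUT={}

Merge at B0: OUT[B0] = IN[B1] = {c, f}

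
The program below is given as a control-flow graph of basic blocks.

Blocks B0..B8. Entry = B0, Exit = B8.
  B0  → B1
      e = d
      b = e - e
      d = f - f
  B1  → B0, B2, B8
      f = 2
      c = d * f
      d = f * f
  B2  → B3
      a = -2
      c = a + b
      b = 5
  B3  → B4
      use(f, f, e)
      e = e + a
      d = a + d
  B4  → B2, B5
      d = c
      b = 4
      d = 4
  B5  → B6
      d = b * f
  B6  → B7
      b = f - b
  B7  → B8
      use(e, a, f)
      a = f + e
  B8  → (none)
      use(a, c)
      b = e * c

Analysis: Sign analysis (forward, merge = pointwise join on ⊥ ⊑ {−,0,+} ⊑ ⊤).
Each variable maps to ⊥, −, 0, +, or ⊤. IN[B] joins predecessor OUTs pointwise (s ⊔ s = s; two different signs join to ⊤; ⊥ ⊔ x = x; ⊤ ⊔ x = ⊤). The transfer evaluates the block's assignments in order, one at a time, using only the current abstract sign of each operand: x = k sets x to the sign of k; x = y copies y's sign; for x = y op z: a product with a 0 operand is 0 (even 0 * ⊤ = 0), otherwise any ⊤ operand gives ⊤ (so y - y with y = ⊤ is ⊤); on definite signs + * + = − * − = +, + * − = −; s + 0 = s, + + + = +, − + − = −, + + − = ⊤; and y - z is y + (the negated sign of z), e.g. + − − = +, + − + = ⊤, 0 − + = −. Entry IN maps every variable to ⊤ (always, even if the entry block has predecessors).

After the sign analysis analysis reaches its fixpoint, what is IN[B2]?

Answer: {a: ⊤, b: ⊤, c: ⊤, d: +, e: ⊤, f: +}

Derivation:
Converged values:
  B0: | IN=(all ⊤) | OUT=(all ⊤)
  B1: | IN=(all ⊤) | OUT={d:+, f:+; rest ⊤}
  B2: | IN={d:+, f:+; rest ⊤} | OUT={a:-, b:+, d:+, f:+; rest ⊤}
  B3: | IN={a:-, b:+, d:+, f:+; rest ⊤} | OUT={a:-, b:+, f:+; rest ⊤}
  B4: | IN={a:-, b:+, f:+; rest ⊤} | OUT={a:-, b:+, d:+, f:+; rest ⊤}
  B5: | IN={a:-, b:+, d:+, f:+; rest ⊤} | OUT={a:-, b:+, d:+, f:+; rest ⊤}
  B6: | IN={a:-, b:+, d:+, f:+; rest ⊤} | OUT={a:-, d:+, f:+; rest ⊤}
  B7: | IN={a:-, d:+, f:+; rest ⊤} | OUT={d:+, f:+; rest ⊤}
  B8: | IN={d:+, f:+; rest ⊤} | OUT={d:+, f:+; rest ⊤}

Merge at B2: IN[B2] = OUT[B1] ⊔ OUT[B4] = {a: ⊤, b: ⊤, c: ⊤, d: +, e: ⊤, f: +}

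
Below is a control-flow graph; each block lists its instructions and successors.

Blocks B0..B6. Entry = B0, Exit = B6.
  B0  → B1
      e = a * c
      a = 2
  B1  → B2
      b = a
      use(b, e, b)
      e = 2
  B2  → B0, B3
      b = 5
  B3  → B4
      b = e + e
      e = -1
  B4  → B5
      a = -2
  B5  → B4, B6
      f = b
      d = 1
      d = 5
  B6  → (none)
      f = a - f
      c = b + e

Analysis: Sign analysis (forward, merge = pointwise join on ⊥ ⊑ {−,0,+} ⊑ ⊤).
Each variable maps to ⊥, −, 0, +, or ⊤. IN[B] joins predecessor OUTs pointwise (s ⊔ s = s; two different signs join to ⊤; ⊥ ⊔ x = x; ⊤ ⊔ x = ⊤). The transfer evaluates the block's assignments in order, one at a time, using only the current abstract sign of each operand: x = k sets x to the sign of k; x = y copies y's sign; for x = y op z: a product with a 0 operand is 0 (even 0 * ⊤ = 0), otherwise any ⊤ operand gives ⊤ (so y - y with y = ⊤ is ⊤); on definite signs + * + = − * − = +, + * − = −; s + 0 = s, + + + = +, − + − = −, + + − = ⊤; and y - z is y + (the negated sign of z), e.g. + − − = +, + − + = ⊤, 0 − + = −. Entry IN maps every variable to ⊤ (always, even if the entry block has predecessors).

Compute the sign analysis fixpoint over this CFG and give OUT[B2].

Fixpoint table:
  B0: | IN=(all ⊤) | OUT={a:+; rest ⊤}
  B1: | IN={a:+; rest ⊤} | OUT={a:+, b:+, e:+; rest ⊤}
  B2: | IN={a:+, b:+, e:+; rest ⊤} | OUT={a:+, b:+, e:+; rest ⊤}
  B3: | IN={a:+, b:+, e:+; rest ⊤} | OUT={a:+, b:+, e:-; rest ⊤}
  B4: | IN={b:+, e:-; rest ⊤} | OUT={a:-, b:+, e:-; rest ⊤}
  B5: | IN={a:-, b:+, e:-; rest ⊤} | OUT={a:-, b:+, d:+, e:-, f:+; rest ⊤}
  B6: | IN={a:-, b:+, d:+, e:-, f:+; rest ⊤} | OUT={a:-, b:+, d:+, e:-, f:-; rest ⊤}

Merge at B2: IN[B2] = OUT[B1] = {a: +, b: +, c: ⊤, d: ⊤, e: +, f: ⊤}
Applying B2's transfer function to that IN value gives OUT[B2] (row B2 above).

Answer: {a: +, b: +, c: ⊤, d: ⊤, e: +, f: ⊤}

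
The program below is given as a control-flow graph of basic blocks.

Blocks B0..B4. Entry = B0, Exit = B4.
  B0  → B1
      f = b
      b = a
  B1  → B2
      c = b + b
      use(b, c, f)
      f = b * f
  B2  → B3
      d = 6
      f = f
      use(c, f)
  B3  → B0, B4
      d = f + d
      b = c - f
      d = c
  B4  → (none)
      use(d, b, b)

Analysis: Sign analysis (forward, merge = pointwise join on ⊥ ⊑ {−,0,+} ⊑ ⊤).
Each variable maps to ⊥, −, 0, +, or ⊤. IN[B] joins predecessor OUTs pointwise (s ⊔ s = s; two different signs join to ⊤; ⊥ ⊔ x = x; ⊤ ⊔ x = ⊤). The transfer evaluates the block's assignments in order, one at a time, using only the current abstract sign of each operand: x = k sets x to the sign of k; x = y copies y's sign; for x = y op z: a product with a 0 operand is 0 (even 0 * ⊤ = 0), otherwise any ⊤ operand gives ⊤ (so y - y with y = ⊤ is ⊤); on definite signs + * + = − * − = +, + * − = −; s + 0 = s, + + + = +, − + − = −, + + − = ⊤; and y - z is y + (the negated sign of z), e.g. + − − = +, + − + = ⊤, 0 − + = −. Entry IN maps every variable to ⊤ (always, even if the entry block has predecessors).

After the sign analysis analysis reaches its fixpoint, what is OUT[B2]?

Per-block solution:
  B0:  IN=(all ⊤)  OUT=(all ⊤)
  B1:  IN=(all ⊤)  OUT=(all ⊤)
  B2:  IN=(all ⊤)  OUT={d:+; rest ⊤}
  B3:  IN={d:+; rest ⊤}  OUT=(all ⊤)
  B4:  IN=(all ⊤)  OUT=(all ⊤)

Merge at B2: IN[B2] = OUT[B1] = {a: ⊤, b: ⊤, c: ⊤, d: ⊤, e: ⊤, f: ⊤}
Applying B2's transfer function to that IN value gives OUT[B2] (row B2 above).

Answer: {a: ⊤, b: ⊤, c: ⊤, d: +, e: ⊤, f: ⊤}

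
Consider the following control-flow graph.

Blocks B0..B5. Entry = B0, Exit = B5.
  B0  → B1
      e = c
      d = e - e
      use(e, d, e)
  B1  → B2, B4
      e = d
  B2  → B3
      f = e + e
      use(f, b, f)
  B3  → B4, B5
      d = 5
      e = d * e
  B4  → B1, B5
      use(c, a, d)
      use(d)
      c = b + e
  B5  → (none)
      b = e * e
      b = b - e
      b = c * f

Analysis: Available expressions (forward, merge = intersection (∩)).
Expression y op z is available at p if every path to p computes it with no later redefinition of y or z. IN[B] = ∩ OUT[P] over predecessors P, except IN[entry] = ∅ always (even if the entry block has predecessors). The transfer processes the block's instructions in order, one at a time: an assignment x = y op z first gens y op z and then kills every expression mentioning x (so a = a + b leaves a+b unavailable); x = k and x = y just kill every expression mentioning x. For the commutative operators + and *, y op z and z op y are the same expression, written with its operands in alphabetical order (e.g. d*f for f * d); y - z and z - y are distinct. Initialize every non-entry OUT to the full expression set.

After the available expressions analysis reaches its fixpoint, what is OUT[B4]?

Converged values:
  B0:   IN={}   OUT={e-e}
  B1:   IN={}   OUT={}
  B2:   IN={}   OUT={e+e}
  B3:   IN={e+e}   OUT={}
  B4:   IN={}   OUT={b+e}
  B5:   IN={}   OUT={c*f, e*e}

Merge at B4: IN[B4] = OUT[B1] ∩ OUT[B3] = {}
Applying B4's transfer function to that IN value gives OUT[B4] (row B4 above).

Answer: {b+e}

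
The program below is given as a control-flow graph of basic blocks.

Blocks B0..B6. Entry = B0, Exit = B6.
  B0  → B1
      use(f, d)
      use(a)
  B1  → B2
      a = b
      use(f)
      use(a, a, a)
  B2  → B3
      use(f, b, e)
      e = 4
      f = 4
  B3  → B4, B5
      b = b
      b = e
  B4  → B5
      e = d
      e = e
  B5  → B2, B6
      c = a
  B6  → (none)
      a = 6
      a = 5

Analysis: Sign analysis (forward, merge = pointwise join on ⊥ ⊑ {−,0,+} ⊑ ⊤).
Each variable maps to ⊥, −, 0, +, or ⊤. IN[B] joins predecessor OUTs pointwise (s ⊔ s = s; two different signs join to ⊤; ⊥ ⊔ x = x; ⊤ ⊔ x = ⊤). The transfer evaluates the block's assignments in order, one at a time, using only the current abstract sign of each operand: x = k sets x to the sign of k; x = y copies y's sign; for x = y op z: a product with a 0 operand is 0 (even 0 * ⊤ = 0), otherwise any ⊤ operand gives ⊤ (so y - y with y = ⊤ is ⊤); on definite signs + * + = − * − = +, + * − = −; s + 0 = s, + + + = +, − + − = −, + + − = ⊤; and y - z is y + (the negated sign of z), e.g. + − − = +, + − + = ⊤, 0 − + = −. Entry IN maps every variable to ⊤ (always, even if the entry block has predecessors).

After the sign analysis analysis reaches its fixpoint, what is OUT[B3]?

Fixpoint table:
  B0: | IN=(all ⊤) | OUT=(all ⊤)
  B1: | IN=(all ⊤) | OUT=(all ⊤)
  B2: | IN=(all ⊤) | OUT={e:+, f:+; rest ⊤}
  B3: | IN={e:+, f:+; rest ⊤} | OUT={b:+, e:+, f:+; rest ⊤}
  B4: | IN={b:+, e:+, f:+; rest ⊤} | OUT={b:+, f:+; rest ⊤}
  B5: | IN={b:+, f:+; rest ⊤} | OUT={b:+, f:+; rest ⊤}
  B6: | IN={b:+, f:+; rest ⊤} | OUT={a:+, b:+, f:+; rest ⊤}

Merge at B3: IN[B3] = OUT[B2] = {a: ⊤, b: ⊤, c: ⊤, d: ⊤, e: +, f: +}
Applying B3's transfer function to that IN value gives OUT[B3] (row B3 above).

Answer: {a: ⊤, b: +, c: ⊤, d: ⊤, e: +, f: +}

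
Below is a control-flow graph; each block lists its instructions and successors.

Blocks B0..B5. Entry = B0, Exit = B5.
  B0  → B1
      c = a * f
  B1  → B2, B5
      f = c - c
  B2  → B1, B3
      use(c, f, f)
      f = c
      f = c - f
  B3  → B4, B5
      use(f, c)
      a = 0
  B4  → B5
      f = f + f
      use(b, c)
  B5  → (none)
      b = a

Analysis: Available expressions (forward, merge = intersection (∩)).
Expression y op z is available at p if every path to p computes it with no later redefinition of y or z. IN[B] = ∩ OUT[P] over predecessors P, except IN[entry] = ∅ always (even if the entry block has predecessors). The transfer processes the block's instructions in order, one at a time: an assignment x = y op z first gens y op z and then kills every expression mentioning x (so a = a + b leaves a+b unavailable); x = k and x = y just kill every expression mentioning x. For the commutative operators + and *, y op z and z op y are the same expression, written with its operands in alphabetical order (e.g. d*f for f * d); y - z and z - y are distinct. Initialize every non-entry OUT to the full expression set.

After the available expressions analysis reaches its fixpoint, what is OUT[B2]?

Per-block solution:
  B0:   IN={}   OUT={a*f}
  B1:   IN={}   OUT={c-c}
  B2:   IN={c-c}   OUT={c-c}
  B3:   IN={c-c}   OUT={c-c}
  B4:   IN={c-c}   OUT={c-c}
  B5:   IN={c-c}   OUT={c-c}

Merge at B2: IN[B2] = OUT[B1] = {c-c}
Applying B2's transfer function to that IN value gives OUT[B2] (row B2 above).

Answer: {c-c}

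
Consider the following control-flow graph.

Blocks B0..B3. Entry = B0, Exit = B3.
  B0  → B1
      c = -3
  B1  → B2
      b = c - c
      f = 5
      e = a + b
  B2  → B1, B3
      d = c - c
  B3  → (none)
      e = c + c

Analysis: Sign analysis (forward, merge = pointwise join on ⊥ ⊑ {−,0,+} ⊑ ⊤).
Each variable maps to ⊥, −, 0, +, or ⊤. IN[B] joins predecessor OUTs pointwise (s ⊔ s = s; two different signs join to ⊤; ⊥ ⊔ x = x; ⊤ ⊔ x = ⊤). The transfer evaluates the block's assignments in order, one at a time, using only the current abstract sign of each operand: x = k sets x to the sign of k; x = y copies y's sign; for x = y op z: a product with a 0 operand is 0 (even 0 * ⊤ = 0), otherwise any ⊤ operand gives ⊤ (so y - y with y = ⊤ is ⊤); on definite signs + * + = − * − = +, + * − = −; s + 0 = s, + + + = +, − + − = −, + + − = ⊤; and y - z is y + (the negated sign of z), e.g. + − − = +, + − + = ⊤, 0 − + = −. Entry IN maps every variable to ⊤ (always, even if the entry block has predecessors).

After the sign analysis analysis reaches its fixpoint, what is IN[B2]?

Fixpoint table:
  B0: | IN=(all ⊤) | OUT={c:-; rest ⊤}
  B1: | IN={c:-; rest ⊤} | OUT={c:-, f:+; rest ⊤}
  B2: | IN={c:-, f:+; rest ⊤} | OUT={c:-, f:+; rest ⊤}
  B3: | IN={c:-, f:+; rest ⊤} | OUT={c:-, e:-, f:+; rest ⊤}

Merge at B2: IN[B2] = OUT[B1] = {a: ⊤, b: ⊤, c: -, d: ⊤, e: ⊤, f: +}

Answer: {a: ⊤, b: ⊤, c: -, d: ⊤, e: ⊤, f: +}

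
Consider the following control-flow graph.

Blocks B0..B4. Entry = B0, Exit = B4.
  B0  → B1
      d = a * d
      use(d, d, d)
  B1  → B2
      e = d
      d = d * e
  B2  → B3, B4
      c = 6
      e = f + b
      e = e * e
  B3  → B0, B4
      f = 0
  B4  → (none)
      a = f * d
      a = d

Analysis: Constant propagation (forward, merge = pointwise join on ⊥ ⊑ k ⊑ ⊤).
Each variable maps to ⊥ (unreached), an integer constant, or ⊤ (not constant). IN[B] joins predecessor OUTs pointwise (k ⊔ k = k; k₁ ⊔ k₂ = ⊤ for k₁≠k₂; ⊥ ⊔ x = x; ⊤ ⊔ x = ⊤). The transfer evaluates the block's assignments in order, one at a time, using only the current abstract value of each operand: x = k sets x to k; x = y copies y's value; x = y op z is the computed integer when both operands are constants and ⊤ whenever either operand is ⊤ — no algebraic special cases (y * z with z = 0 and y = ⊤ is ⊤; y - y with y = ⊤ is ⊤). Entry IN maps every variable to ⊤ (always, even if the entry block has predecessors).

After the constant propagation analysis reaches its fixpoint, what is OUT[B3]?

Per-block solution:
  B0:   IN=(all ⊤)   OUT=(all ⊤)
  B1:   IN=(all ⊤)   OUT=(all ⊤)
  B2:   IN=(all ⊤)   OUT={c:6; rest ⊤}
  B3:   IN={c:6; rest ⊤}   OUT={c:6, f:0; rest ⊤}
  B4:   IN={c:6; rest ⊤}   OUT={c:6; rest ⊤}

Merge at B3: IN[B3] = OUT[B2] = {a: ⊤, b: ⊤, c: 6, d: ⊤, e: ⊤, f: ⊤}
Applying B3's transfer function to that IN value gives OUT[B3] (row B3 above).

Answer: {a: ⊤, b: ⊤, c: 6, d: ⊤, e: ⊤, f: 0}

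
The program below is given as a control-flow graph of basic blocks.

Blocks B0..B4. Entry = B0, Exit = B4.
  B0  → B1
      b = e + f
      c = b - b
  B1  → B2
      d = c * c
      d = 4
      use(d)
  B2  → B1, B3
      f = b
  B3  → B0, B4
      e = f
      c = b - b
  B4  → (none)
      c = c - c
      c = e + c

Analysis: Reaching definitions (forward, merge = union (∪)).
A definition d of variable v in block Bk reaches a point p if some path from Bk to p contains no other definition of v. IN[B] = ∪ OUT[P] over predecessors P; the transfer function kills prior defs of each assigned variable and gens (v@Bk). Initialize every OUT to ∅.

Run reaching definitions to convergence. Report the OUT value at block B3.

Answer: {b@B0, c@B3, d@B1, e@B3, f@B2}

Working:
Converged values:
  B0:   IN={b@B0, c@B3, d@B1, e@B3, f@B2}   OUT={b@B0, c@B0, d@B1, e@B3, f@B2}
  B1:   IN={b@B0, c@B0, d@B1, e@B3, f@B2}   OUT={b@B0, c@B0, d@B1, e@B3, f@B2}
  B2:   IN={b@B0, c@B0, d@B1, e@B3, f@B2}   OUT={b@B0, c@B0, d@B1, e@B3, f@B2}
  B3:   IN={b@B0, c@B0, d@B1, e@B3, f@B2}   OUT={b@B0, c@B3, d@B1, e@B3, f@B2}
  B4:   IN={b@B0, c@B3, d@B1, e@B3, f@B2}   OUT={b@B0, c@B4, d@B1, e@B3, f@B2}

Merge at B3: IN[B3] = OUT[B2] = {b@B0, c@B0, d@B1, e@B3, f@B2}
Applying B3's transfer function to that IN value gives OUT[B3] (row B3 above).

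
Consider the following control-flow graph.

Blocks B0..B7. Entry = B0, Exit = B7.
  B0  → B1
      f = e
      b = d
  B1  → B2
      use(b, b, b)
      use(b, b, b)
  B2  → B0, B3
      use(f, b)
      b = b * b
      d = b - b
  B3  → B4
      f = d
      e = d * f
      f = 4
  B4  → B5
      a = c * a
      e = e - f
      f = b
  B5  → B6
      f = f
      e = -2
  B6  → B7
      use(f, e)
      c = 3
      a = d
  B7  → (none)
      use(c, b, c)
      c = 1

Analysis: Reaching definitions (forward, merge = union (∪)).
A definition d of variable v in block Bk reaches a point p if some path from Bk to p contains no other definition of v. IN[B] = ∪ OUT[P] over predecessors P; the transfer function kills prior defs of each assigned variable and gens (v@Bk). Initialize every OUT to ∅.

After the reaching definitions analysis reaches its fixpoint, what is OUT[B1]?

Per-block solution:
  B0:  IN={b@B2, d@B2, f@B0}  OUT={b@B0, d@B2, f@B0}
  B1:  IN={b@B0, d@B2, f@B0}  OUT={b@B0, d@B2, f@B0}
  B2:  IN={b@B0, d@B2, f@B0}  OUT={b@B2, d@B2, f@B0}
  B3:  IN={b@B2, d@B2, f@B0}  OUT={b@B2, d@B2, e@B3, f@B3}
  B4:  IN={b@B2, d@B2, e@B3, f@B3}  OUT={a@B4, b@B2, d@B2, e@B4, f@B4}
  B5:  IN={a@B4, b@B2, d@B2, e@B4, f@B4}  OUT={a@B4, b@B2, d@B2, e@B5, f@B5}
  B6:  IN={a@B4, b@B2, d@B2, e@B5, f@B5}  OUT={a@B6, b@B2, c@B6, d@B2, e@B5, f@B5}
  B7:  IN={a@B6, b@B2, c@B6, d@B2, e@B5, f@B5}  OUT={a@B6, b@B2, c@B7, d@B2, e@B5, f@B5}

Merge at B1: IN[B1] = OUT[B0] = {b@B0, d@B2, f@B0}
Applying B1's transfer function to that IN value gives OUT[B1] (row B1 above).

Answer: {b@B0, d@B2, f@B0}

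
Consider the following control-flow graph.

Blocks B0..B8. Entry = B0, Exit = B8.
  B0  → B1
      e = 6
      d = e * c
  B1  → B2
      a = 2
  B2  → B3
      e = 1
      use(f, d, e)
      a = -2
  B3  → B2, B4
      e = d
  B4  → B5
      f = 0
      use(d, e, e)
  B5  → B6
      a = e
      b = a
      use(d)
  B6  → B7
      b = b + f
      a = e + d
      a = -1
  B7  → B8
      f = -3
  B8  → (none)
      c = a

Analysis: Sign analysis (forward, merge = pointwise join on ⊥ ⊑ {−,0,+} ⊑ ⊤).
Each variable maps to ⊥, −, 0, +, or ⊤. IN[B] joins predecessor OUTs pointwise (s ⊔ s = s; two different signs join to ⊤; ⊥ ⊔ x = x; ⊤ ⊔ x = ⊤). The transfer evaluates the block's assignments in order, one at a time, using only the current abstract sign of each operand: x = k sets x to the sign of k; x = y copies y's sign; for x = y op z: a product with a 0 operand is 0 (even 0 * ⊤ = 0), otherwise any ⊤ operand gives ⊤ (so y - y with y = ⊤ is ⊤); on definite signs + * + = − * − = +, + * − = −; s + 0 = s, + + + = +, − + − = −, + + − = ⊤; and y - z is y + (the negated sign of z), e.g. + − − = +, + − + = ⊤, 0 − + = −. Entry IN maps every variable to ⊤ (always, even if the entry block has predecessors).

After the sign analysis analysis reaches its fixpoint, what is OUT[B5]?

Answer: {a: ⊤, b: ⊤, c: ⊤, d: ⊤, e: ⊤, f: 0}

Working:
Per-block solution:
  B0: | IN=(all ⊤) | OUT={e:+; rest ⊤}
  B1: | IN={e:+; rest ⊤} | OUT={a:+, e:+; rest ⊤}
  B2: | IN=(all ⊤) | OUT={a:-, e:+; rest ⊤}
  B3: | IN={a:-, e:+; rest ⊤} | OUT={a:-; rest ⊤}
  B4: | IN={a:-; rest ⊤} | OUT={a:-, f:0; rest ⊤}
  B5: | IN={a:-, f:0; rest ⊤} | OUT={f:0; rest ⊤}
  B6: | IN={f:0; rest ⊤} | OUT={a:-, f:0; rest ⊤}
  B7: | IN={a:-, f:0; rest ⊤} | OUT={a:-, f:-; rest ⊤}
  B8: | IN={a:-, f:-; rest ⊤} | OUT={a:-, c:-, f:-; rest ⊤}

Merge at B5: IN[B5] = OUT[B4] = {a: -, b: ⊤, c: ⊤, d: ⊤, e: ⊤, f: 0}
Applying B5's transfer function to that IN value gives OUT[B5] (row B5 above).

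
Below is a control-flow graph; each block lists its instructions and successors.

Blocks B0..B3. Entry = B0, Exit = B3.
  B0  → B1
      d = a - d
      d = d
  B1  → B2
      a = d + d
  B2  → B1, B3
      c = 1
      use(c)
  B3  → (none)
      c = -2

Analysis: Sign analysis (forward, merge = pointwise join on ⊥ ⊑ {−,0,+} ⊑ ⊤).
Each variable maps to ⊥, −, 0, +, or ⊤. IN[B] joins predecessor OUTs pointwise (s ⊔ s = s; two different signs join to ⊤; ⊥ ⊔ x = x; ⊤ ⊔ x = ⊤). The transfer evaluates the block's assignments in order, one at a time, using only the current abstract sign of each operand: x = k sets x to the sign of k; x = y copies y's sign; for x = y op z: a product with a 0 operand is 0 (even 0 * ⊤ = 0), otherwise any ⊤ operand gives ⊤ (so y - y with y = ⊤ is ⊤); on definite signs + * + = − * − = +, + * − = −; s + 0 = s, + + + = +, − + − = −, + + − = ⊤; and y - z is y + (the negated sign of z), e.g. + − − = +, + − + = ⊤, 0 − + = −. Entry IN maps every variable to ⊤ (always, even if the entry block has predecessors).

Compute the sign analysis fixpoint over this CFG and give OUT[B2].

Answer: {a: ⊤, b: ⊤, c: +, d: ⊤, e: ⊤, f: ⊤}

Working:
Fixpoint table:
  B0: | IN=(all ⊤) | OUT=(all ⊤)
  B1: | IN=(all ⊤) | OUT=(all ⊤)
  B2: | IN=(all ⊤) | OUT={c:+; rest ⊤}
  B3: | IN={c:+; rest ⊤} | OUT={c:-; rest ⊤}

Merge at B2: IN[B2] = OUT[B1] = {a: ⊤, b: ⊤, c: ⊤, d: ⊤, e: ⊤, f: ⊤}
Applying B2's transfer function to that IN value gives OUT[B2] (row B2 above).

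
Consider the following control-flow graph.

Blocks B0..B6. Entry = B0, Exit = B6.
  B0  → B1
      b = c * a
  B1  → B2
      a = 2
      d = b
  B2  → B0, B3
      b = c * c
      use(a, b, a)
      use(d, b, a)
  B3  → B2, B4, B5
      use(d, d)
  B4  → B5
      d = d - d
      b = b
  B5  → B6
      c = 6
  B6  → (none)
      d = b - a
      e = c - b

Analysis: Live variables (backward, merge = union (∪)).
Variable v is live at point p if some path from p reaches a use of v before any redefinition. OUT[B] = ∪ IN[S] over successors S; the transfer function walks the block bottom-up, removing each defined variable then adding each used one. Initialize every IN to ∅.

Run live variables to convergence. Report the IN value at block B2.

Converged values:
  B0: | IN={a, c} | OUT={b, c}
  B1: | IN={b, c} | OUT={a, c, d}
  B2: | IN={a, c, d} | OUT={a, b, c, d}
  B3: | IN={a, b, c, d} | OUT={a, b, c, d}
  B4: | IN={a, b, d} | OUT={a, b}
  B5: | IN={a, b} | OUT={a, b, c}
  B6: | IN={a, b, c} | OUT={}

Merge at B2: OUT[B2] = IN[B0] ⊔ IN[B3] = {a, b, c, d}
Applying B2's transfer function to that OUT value gives IN[B2] (row B2 above).

Answer: {a, c, d}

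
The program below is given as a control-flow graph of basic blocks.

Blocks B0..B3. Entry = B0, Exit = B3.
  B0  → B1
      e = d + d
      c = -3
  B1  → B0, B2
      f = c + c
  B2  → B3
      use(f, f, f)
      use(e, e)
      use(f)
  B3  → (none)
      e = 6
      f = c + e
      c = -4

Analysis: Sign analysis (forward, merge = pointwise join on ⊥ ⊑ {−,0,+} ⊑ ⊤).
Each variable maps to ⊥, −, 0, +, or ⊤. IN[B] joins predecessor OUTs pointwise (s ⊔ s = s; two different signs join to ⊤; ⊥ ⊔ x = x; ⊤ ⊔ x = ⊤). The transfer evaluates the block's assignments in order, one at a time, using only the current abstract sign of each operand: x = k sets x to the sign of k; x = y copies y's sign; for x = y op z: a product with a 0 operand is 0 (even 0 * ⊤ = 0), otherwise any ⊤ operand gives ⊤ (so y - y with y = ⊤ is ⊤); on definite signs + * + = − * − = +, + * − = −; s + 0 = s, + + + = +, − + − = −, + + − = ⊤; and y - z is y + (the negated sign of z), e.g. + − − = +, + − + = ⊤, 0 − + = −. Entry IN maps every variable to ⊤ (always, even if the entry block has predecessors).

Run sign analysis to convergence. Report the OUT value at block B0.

Answer: {a: ⊤, b: ⊤, c: -, d: ⊤, e: ⊤, f: ⊤}

Trace:
Fixpoint table:
  B0: | IN=(all ⊤) | OUT={c:-; rest ⊤}
  B1: | IN={c:-; rest ⊤} | OUT={c:-, f:-; rest ⊤}
  B2: | IN={c:-, f:-; rest ⊤} | OUT={c:-, f:-; rest ⊤}
  B3: | IN={c:-, f:-; rest ⊤} | OUT={c:-, e:+; rest ⊤}

Merge at B0 (entry node, so the boundary value (all ⊤) is joined with the incoming edge(s)): IN[B0] = (all ⊤) ⊔ OUT[B1] = {a: ⊤, b: ⊤, c: ⊤, d: ⊤, e: ⊤, f: ⊤}
Applying B0's transfer function to that IN value gives OUT[B0] (row B0 above).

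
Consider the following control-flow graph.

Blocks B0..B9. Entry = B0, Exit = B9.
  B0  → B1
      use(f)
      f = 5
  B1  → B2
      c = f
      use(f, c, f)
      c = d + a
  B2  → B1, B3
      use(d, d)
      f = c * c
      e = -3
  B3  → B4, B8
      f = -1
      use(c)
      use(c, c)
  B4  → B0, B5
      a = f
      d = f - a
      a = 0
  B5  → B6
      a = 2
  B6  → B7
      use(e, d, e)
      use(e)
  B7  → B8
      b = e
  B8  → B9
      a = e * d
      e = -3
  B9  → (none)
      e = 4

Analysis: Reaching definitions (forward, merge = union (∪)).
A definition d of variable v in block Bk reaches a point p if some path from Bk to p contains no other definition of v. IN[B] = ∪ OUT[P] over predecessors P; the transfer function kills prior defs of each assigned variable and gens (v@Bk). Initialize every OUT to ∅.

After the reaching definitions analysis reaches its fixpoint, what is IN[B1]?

Answer: {a@B4, c@B1, d@B4, e@B2, f@B0, f@B2}

Derivation:
Per-block solution:
  B0:  IN={a@B4, c@B1, d@B4, e@B2, f@B3}  OUT={a@B4, c@B1, d@B4, e@B2, f@B0}
  B1:  IN={a@B4, c@B1, d@B4, e@B2, f@B0, f@B2}  OUT={a@B4, c@B1, d@B4, e@B2, f@B0, f@B2}
  B2:  IN={a@B4, c@B1, d@B4, e@B2, f@B0, f@B2}  OUT={a@B4, c@B1, d@B4, e@B2, f@B2}
  B3:  IN={a@B4, c@B1, d@B4, e@B2, f@B2}  OUT={a@B4, c@B1, d@B4, e@B2, f@B3}
  B4:  IN={a@B4, c@B1, d@B4, e@B2, f@B3}  OUT={a@B4, c@B1, d@B4, e@B2, f@B3}
  B5:  IN={a@B4, c@B1, d@B4, e@B2, f@B3}  OUT={a@B5, c@B1, d@B4, e@B2, f@B3}
  B6:  IN={a@B5, c@B1, d@B4, e@B2, f@B3}  OUT={a@B5, c@B1, d@B4, e@B2, f@B3}
  B7:  IN={a@B5, c@B1, d@B4, e@B2, f@B3}  OUT={a@B5, b@B7, c@B1, d@B4, e@B2, f@B3}
  B8:  IN={a@B4, a@B5, b@B7, c@B1, d@B4, e@B2, f@B3}  OUT={a@B8, b@B7, c@B1, d@B4, e@B8, f@B3}
  B9:  IN={a@B8, b@B7, c@B1, d@B4, e@B8, f@B3}  OUT={a@B8, b@B7, c@B1, d@B4, e@B9, f@B3}

Merge at B1: IN[B1] = OUT[B0] ⊔ OUT[B2] = {a@B4, c@B1, d@B4, e@B2, f@B0, f@B2}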